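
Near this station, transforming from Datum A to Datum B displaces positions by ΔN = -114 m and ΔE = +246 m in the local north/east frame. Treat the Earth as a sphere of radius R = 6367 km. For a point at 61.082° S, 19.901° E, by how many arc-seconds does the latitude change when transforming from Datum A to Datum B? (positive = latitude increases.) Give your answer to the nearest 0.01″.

Δφ = -3.69″

On a sphere of radius R, 1 rad of latitude = R, so Δφ = ΔN / R = -114.0 / 6367000 = -1.7905e-05 rad = -3.693″.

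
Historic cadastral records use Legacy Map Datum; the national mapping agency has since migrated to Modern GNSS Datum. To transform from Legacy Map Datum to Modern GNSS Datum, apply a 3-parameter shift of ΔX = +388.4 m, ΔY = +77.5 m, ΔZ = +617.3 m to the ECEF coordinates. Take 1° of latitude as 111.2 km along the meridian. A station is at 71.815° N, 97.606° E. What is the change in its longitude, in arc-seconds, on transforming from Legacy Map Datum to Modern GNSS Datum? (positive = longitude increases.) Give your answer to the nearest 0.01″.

sin φ = 0.950054, cos φ = 0.312086, sin λ = 0.991202, cos λ = -0.132360.
East component: ΔE = −sin λ·ΔX + cos λ·ΔY = −(0.991202)(388.4) + (-0.132360)(77.5) = -395.24 m.
1° of latitude spans 111200 m; at latitude φ, 1° of longitude spans that × cos φ = 34704.0 m, so Δλ = -395.24 / 34704.0 × 3600 = -41.000″.

Δλ = -41.00″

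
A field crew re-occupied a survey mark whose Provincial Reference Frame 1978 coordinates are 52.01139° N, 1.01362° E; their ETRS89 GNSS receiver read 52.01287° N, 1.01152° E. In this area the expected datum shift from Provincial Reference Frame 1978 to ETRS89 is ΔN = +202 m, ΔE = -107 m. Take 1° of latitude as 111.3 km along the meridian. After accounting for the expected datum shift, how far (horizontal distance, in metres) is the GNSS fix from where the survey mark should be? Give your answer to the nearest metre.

Observed coordinate differences: Δφ = +0.00148°, Δλ = -0.00210°.
Converting to metres (1° lat = 111300 m, cos φ = 0.615505): observed ΔN = 164.7 m, observed ΔE = -143.9 m.
Subtracting the expected shift leaves a residual of 164.7 − (202) = -37.3 m north and -143.9 − (-107) = -36.9 m east.
Residual distance = √((-37.3)² + (-36.9)²) = 52.4 m.

52 m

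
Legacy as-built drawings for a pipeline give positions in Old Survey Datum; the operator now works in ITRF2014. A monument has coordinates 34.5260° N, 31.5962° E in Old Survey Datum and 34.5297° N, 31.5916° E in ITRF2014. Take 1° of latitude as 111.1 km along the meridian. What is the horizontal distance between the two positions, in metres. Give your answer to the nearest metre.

Δφ = 34.5297° − 34.5260° = +0.0037°; Δλ = 31.5916° − 31.5962° = -0.0046°.
ΔN = Δφ × 111100 = 411.1 m; ΔE = Δλ × 111100 × cos(34.5260°) = -0.0046 × 111100 × 0.823869 = -421.0 m.
Distance = √(ΔE² + ΔN²) = √((-421.0)² + 411.1²) = 588.4 m.

588 m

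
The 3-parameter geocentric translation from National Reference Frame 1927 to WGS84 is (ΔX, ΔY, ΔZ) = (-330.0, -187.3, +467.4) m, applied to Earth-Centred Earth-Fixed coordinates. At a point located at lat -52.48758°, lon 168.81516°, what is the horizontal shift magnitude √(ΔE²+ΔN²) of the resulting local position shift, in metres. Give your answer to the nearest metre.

The local east axis at (φ, λ) is (−sin λ, cos λ, 0), so ΔE = −sin(168.81516°)·(-330.0) + cos(168.81516°)·(-187.3) = 247.75 m.
The local north axis is (−sin φ cos λ, −sin φ sin λ, cos φ), giving ΔN = 256.791 − 28.819 + 284.615 = 512.59 m.
Horizontal magnitude = √(ΔE² + ΔN²) = √(247.75² + 512.59²) = 569.32 m.

569 m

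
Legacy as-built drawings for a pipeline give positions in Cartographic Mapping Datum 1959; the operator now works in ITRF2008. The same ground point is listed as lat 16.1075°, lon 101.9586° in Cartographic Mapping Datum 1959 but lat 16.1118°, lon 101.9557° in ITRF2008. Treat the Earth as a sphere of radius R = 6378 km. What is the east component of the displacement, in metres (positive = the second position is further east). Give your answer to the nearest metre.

ΔE = -310 m

Δφ = 16.1118° − 16.1075° = +0.0043°; Δλ = 101.9557° − 101.9586° = -0.0029°.
1° along a meridian = πR/180 = 111317 m.
ΔN = Δφ × 111317 = 478.7 m; ΔE = Δλ × 111317 × cos(16.1075°) = -0.0029 × 111317 × 0.960743 = -310.1 m.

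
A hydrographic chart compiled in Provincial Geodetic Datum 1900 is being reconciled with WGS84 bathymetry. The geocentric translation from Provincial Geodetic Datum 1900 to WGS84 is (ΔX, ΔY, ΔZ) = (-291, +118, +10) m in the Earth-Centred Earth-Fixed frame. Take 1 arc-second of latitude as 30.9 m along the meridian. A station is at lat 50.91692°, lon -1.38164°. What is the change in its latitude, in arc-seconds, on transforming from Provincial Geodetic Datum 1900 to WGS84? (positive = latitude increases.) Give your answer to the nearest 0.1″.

sin φ = 0.776233, cos φ = 0.630447, sin λ = -0.024112, cos λ = 0.999709.
North component: ΔN = −sin φ cos λ·ΔX − sin φ sin λ·ΔY + cos φ·ΔZ = −(0.776233)(0.999709)(-291) − (0.776233)(-0.024112)(118) + (0.630447)(10) = 234.33 m.
1° of latitude spans 3600 × 30.90 = 111240 m, so Δφ = 234.33 / 111240 × 3600 = 7.584″.

Δφ = 7.6″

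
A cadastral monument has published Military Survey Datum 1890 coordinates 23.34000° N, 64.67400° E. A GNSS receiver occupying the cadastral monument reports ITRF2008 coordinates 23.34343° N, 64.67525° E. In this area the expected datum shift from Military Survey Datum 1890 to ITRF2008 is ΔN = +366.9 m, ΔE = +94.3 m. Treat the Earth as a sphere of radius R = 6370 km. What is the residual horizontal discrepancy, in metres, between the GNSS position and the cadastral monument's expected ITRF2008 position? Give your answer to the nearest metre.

Observed coordinate differences: Δφ = +0.00343°, Δλ = +0.00125°.
Converting to metres (1° lat = 111177 m, cos φ = 0.918170): observed ΔN = 381.3 m, observed ΔE = 127.6 m.
Subtracting the expected shift leaves a residual of 381.3 − (366.9) = 14.4 m north and 127.6 − (94.3) = 33.3 m east.
Residual distance = √(14.4² + 33.3²) = 36.3 m.

36 m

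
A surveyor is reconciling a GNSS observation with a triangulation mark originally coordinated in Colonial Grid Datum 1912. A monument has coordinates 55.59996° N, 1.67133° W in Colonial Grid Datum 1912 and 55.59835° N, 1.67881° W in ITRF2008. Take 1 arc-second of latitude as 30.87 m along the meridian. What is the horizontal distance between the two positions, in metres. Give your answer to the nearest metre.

503 m

Δφ = 55.59835° − 55.59996° = -0.00161°; Δλ = -1.67881° − -1.67133° = -0.00748°.
1° of latitude = 3600 × 30.87 = 111132 m.
ΔN = Δφ × 111132 = -178.9 m; ΔE = Δλ × 111132 × cos(55.59996°) = -0.00748 × 111132 × 0.564968 = -469.6 m.
Distance = √(ΔE² + ΔN²) = √((-469.6)² + (-178.9)²) = 502.6 m.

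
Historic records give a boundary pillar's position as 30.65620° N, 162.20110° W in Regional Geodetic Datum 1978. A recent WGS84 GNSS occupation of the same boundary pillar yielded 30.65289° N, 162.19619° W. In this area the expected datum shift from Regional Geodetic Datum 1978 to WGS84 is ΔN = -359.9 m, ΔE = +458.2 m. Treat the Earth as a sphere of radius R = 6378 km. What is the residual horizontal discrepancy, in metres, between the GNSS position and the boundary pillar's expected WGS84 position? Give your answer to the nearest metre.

15 m

Observed coordinate differences: Δφ = -0.00331°, Δλ = +0.00491°.
Converting to metres (1° lat = 111317 m, cos φ = 0.860242): observed ΔN = -368.5 m, observed ΔE = 470.2 m.
Subtracting the expected shift leaves a residual of -368.5 − (-359.9) = -8.6 m north and 470.2 − (458.2) = 12.0 m east.
Residual distance = √((-8.6)² + 12.0²) = 14.7 m.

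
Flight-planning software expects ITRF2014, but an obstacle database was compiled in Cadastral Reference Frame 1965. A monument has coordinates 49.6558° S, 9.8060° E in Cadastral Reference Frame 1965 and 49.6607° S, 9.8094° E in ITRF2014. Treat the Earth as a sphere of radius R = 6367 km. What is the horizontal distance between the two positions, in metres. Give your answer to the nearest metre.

597 m

Δφ = -49.6607° − -49.6558° = -0.0049°; Δλ = 9.8094° − 9.8060° = +0.0034°.
1° along a meridian = πR/180 = 111125 m.
ΔN = Δφ × 111125 = -544.5 m; ΔE = Δλ × 111125 × cos(-49.6558°) = +0.0034 × 111125 × 0.647378 = 244.6 m.
Distance = √(ΔE² + ΔN²) = √(244.6² + (-544.5)²) = 596.9 m.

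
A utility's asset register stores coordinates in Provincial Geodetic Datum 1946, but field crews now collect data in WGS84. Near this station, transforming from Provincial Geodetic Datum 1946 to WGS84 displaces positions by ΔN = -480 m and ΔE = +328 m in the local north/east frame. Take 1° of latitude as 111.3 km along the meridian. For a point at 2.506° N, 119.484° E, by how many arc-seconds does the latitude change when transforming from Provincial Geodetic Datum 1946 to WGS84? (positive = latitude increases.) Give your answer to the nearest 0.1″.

Δφ = -15.5″

1° of latitude = 111.3 km, so Δφ = -480.0 / 111300 = -0.0043127° = -15.526″.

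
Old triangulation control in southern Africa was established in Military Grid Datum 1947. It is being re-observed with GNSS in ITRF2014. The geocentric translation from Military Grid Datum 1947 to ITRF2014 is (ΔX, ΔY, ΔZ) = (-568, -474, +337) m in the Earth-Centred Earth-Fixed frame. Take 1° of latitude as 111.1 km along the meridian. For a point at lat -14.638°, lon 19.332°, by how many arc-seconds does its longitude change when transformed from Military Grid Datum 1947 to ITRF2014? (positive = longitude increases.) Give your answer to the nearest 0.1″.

Δλ = -8.7″

sin φ = -0.252711, cos φ = 0.967542, sin λ = 0.331041, cos λ = 0.943616.
East component: ΔE = −sin λ·ΔX + cos λ·ΔY = −(0.331041)(-568) + (0.943616)(-474) = -259.24 m.
1° of latitude spans 111100 m; at latitude φ, 1° of longitude spans that × cos φ = 107493.9 m, so Δλ = -259.24 / 107493.9 × 3600 = -8.682″.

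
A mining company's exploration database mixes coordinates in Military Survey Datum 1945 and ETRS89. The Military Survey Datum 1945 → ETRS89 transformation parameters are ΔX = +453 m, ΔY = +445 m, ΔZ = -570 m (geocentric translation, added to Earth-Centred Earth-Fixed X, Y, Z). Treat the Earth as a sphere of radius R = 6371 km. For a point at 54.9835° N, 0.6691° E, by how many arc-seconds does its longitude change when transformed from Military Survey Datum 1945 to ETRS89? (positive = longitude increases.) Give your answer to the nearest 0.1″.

Δλ = 24.8″

sin φ = 0.818987, cos φ = 0.573812, sin λ = 0.011678, cos λ = 0.999932.
East component: ΔE = −sin λ·ΔX + cos λ·ΔY = −(0.011678)(453) + (0.999932)(445) = 439.68 m.
1° of latitude spans πR/180 = 111195 m; at latitude φ, 1° of longitude spans that × cos φ = 63805.0 m, so Δλ = 439.68 / 63805.0 × 3600 = 24.808″.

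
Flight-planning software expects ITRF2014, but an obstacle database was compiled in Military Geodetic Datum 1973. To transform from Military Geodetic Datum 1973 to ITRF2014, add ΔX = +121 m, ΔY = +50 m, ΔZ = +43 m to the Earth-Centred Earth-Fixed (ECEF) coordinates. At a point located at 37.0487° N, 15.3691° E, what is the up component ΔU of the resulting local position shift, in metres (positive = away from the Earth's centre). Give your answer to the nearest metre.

ΔU = 130 m

The local up (radial) axis is (cos φ cos λ, cos φ sin λ, sin φ), giving ΔU = 93.119 + 10.577 + 25.907 = 129.60 m.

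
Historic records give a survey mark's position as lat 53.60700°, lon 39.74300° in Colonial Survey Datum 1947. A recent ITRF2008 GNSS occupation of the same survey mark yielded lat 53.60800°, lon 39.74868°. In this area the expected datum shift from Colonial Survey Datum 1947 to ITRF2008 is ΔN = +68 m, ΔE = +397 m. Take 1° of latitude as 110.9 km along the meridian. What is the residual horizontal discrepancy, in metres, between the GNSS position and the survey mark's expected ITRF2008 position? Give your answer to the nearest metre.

Observed coordinate differences: Δφ = +0.00100°, Δλ = +0.00568°.
Converting to metres (1° lat = 110900 m, cos φ = 0.593321): observed ΔN = 110.9 m, observed ΔE = 373.7 m.
Subtracting the expected shift leaves a residual of 110.9 − (68) = 42.9 m north and 373.7 − (397) = -23.3 m east.
Residual distance = √(42.9² + (-23.3)²) = 48.8 m.

49 m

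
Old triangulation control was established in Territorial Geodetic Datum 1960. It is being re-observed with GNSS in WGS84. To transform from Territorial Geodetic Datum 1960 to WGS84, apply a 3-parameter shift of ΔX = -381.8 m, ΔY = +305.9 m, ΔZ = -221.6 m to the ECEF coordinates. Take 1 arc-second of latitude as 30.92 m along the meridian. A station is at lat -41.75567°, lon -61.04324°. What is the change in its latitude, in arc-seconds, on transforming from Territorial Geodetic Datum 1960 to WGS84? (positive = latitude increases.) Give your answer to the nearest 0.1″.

sin φ = -0.665955, cos φ = 0.745991, sin λ = -0.874985, cos λ = 0.484149.
North component: ΔN = −sin φ cos λ·ΔX − sin φ sin λ·ΔY + cos φ·ΔZ = −(-0.665955)(0.484149)(-381.8) − (-0.665955)(-0.874985)(305.9) + (0.745991)(-221.6) = -466.66 m.
1° of latitude spans 3600 × 30.92 = 111312 m, so Δφ = -466.66 / 111312 × 3600 = -15.093″.

Δφ = -15.1″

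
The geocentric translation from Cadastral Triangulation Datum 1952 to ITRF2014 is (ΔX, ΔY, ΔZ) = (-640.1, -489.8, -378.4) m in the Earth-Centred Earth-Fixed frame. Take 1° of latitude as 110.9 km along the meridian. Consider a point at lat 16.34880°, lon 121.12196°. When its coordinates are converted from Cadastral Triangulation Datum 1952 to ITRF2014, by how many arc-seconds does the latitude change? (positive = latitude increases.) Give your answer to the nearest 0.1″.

sin φ = 0.281484, cos φ = 0.959566, sin λ = 0.856069, cos λ = -0.516861.
North component: ΔN = −sin φ cos λ·ΔX − sin φ sin λ·ΔY + cos φ·ΔZ = −(0.281484)(-0.516861)(-640.1) − (0.281484)(0.856069)(-489.8) + (0.959566)(-378.4) = -338.20 m.
1° of latitude spans 110900 m, so Δφ = -338.20 / 110900 × 3600 = -10.979″.

Δφ = -11.0″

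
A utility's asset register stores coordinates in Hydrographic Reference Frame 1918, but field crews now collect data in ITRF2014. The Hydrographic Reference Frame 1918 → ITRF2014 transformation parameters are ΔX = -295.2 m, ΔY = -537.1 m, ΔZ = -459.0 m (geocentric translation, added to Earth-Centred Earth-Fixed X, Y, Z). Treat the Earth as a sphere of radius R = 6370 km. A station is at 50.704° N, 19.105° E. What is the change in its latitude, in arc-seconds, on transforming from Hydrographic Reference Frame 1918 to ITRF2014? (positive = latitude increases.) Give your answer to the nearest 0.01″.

Δφ = 1.98″

sin φ = 0.773884, cos φ = 0.633327, sin λ = 0.327300, cos λ = 0.944920.
North component: ΔN = −sin φ cos λ·ΔX − sin φ sin λ·ΔY + cos φ·ΔZ = −(0.773884)(0.944920)(-295.2) − (0.773884)(0.327300)(-537.1) + (0.633327)(-459.0) = 61.21 m.
1° of latitude spans πR/180 = 111177 m, so Δφ = 61.21 / 111177 × 3600 = 1.982″.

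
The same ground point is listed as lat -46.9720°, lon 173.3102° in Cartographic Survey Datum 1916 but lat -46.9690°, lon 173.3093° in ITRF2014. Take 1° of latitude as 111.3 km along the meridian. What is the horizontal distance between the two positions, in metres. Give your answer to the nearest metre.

341 m

Δφ = -46.9690° − -46.9720° = +0.0030°; Δλ = 173.3093° − 173.3102° = -0.0009°.
ΔN = Δφ × 111300 = 333.9 m; ΔE = Δλ × 111300 × cos(-46.9720°) = -0.0009 × 111300 × 0.682356 = -68.4 m.
Distance = √(ΔE² + ΔN²) = √((-68.4)² + 333.9²) = 340.8 m.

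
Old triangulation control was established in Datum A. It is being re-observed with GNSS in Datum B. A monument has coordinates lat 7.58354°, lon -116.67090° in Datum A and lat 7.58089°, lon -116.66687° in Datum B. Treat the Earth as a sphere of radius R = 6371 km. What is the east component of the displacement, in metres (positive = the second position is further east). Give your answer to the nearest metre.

Δφ = 7.58089° − 7.58354° = -0.00265°; Δλ = -116.66687° − -116.67090° = +0.00403°.
1° along a meridian = πR/180 = 111195 m.
ΔN = Δφ × 111195 = -294.7 m; ΔE = Δλ × 111195 × cos(7.58354°) = +0.00403 × 111195 × 0.991253 = 444.2 m.

ΔE = 444 m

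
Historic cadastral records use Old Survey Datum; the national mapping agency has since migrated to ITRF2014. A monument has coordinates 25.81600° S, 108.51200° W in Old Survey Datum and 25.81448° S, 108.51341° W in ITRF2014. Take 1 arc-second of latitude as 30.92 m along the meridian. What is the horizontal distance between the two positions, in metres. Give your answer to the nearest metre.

Δφ = -25.81448° − -25.81600° = +0.00152°; Δλ = -108.51341° − -108.51200° = -0.00141°.
1° of latitude = 3600 × 30.92 = 111312 m.
ΔN = Δφ × 111312 = 169.2 m; ΔE = Δλ × 111312 × cos(-25.81600°) = -0.00141 × 111312 × 0.900197 = -141.3 m.
Distance = √(ΔE² + ΔN²) = √((-141.3)² + 169.2²) = 220.4 m.

220 m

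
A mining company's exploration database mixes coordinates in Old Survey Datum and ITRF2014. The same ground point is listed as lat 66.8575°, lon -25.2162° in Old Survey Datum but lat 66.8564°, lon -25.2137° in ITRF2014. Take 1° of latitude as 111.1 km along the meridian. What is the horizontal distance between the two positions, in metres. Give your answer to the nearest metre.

164 m

Δφ = 66.8564° − 66.8575° = -0.0011°; Δλ = -25.2137° − -25.2162° = +0.0025°.
ΔN = Δφ × 111100 = -122.2 m; ΔE = Δλ × 111100 × cos(66.8575°) = +0.0025 × 111100 × 0.393019 = 109.2 m.
Distance = √(ΔE² + ΔN²) = √(109.2² + (-122.2)²) = 163.9 m.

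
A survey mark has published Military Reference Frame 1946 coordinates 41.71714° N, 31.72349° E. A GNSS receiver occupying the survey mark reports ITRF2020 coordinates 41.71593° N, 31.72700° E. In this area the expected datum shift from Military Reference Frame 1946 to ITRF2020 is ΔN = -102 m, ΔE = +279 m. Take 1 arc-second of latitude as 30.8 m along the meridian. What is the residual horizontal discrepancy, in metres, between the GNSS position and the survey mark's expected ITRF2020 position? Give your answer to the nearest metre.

Observed coordinate differences: Δφ = -0.00121°, Δλ = +0.00351°.
Converting to metres (1° lat = 110880 m, cos φ = 0.746439): observed ΔN = -134.2 m, observed ΔE = 290.5 m.
Subtracting the expected shift leaves a residual of -134.2 − (-102) = -32.2 m north and 290.5 − (279) = 11.5 m east.
Residual distance = √((-32.2)² + 11.5²) = 34.2 m.

34 m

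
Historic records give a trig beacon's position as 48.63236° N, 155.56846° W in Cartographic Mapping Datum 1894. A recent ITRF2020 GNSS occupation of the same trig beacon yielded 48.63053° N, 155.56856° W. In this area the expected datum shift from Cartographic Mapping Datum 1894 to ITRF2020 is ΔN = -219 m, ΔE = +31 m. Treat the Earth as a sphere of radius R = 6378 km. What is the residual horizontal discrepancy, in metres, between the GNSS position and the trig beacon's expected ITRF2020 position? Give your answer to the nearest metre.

41 m

Observed coordinate differences: Δφ = -0.00183°, Δλ = -0.00010°.
Converting to metres (1° lat = 111317 m, cos φ = 0.660888): observed ΔN = -203.7 m, observed ΔE = -7.4 m.
Subtracting the expected shift leaves a residual of -203.7 − (-219) = 15.3 m north and -7.4 − (31) = -38.4 m east.
Residual distance = √(15.3² + (-38.4)²) = 41.3 m.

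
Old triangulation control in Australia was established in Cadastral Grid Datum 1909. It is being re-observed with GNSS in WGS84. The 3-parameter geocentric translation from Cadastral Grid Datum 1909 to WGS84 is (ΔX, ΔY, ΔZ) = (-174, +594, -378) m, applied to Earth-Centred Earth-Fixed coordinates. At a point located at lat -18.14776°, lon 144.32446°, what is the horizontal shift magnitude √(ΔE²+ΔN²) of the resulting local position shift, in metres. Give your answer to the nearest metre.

At φ = -18.14776°, λ = 144.32446°: sin φ = -0.311469, cos φ = 0.950256, sin λ = 0.583194, cos λ = -0.812333.
ΔE = −sin λ·ΔX + cos λ·ΔY = −(0.583194)·(-174) + (-0.812333)·(594) = -381.05 m.
ΔN = −sin φ cos λ·ΔX − sin φ sin λ·ΔY + cos φ·ΔZ = −(-0.311469)(-0.812333)(-174) − (-0.311469)(0.583194)(594) + (0.950256)(-378) = -207.27 m.
Horizontal magnitude = √(ΔE² + ΔN²) = √((-381.05)² + (-207.27)²) = 433.78 m.

434 m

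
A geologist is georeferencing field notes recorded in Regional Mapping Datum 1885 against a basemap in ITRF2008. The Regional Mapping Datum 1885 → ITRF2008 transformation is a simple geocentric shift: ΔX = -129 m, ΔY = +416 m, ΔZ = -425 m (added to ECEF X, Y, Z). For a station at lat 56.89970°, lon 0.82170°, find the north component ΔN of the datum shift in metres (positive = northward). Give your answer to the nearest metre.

ΔN = -129 m

The local north axis is (−sin φ cos λ, −sin φ sin λ, cos φ), giving ΔN = 108.054 − 4.998 − 232.095 = -129.04 m.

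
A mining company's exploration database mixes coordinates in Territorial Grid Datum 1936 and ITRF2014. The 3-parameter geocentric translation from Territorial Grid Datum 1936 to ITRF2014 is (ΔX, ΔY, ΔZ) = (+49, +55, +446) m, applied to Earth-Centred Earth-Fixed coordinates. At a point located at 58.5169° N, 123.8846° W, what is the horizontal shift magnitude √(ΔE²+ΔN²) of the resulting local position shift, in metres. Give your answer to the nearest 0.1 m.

295.3 m

The local east axis at (φ, λ) is (−sin λ, cos λ, 0), so ΔE = −sin(-123.8846°)·49 + cos(-123.8846°)·55 = 10.01 m.
The local north axis is (−sin φ cos λ, −sin φ sin λ, cos φ), giving ΔN = 23.297 + 38.938 + 232.922 = 295.16 m.
Horizontal magnitude = √(ΔE² + ΔN²) = √(10.01² + 295.16²) = 295.33 m.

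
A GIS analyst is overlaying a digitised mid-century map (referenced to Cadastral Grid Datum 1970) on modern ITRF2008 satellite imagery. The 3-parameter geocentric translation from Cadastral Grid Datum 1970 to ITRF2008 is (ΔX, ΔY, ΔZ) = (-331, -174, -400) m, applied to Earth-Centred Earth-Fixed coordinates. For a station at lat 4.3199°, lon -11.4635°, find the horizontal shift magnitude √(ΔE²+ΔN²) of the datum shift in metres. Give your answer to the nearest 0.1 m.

445.0 m

The local east axis at (φ, λ) is (−sin λ, cos λ, 0), so ΔE = −sin(-11.4635°)·(-331) + cos(-11.4635°)·(-174) = -236.31 m.
The local north axis is (−sin φ cos λ, −sin φ sin λ, cos φ), giving ΔN = 24.435 − 2.605 − 398.864 = -377.03 m.
Horizontal magnitude = √(ΔE² + ΔN²) = √((-236.31)² + (-377.03)²) = 444.97 m.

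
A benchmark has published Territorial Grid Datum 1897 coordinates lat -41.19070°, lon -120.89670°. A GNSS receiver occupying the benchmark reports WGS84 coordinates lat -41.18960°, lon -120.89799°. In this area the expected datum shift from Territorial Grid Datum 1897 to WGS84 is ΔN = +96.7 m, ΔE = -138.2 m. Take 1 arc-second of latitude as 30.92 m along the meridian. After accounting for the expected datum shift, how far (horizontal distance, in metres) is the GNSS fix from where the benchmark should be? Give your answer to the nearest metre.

Observed coordinate differences: Δφ = +0.00110°, Δλ = -0.00129°.
Converting to metres (1° lat = 111312 m, cos φ = 0.752522): observed ΔN = 122.4 m, observed ΔE = -108.1 m.
Subtracting the expected shift leaves a residual of 122.4 − (96.7) = 25.7 m north and -108.1 − (-138.2) = 30.1 m east.
Residual distance = √(25.7² + 30.1²) = 39.6 m.

40 m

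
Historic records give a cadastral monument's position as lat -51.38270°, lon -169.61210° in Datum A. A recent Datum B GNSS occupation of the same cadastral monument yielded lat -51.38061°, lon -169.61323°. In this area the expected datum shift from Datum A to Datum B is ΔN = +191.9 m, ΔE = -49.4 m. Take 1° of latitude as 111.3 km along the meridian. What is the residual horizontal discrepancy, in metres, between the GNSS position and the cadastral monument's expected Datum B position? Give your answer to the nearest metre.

50 m

Observed coordinate differences: Δφ = +0.00209°, Δλ = -0.00113°.
Converting to metres (1° lat = 111300 m, cos φ = 0.624116): observed ΔN = 232.6 m, observed ΔE = -78.5 m.
Subtracting the expected shift leaves a residual of 232.6 − (191.9) = 40.7 m north and -78.5 − (-49.4) = -29.1 m east.
Residual distance = √(40.7² + (-29.1)²) = 50.0 m.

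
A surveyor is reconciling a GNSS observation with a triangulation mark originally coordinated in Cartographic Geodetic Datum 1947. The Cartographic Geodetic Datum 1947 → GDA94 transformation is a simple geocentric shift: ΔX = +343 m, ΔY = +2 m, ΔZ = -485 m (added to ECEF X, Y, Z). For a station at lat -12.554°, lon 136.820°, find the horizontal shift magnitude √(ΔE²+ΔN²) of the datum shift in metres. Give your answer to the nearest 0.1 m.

577.9 m

The local east axis at (φ, λ) is (−sin λ, cos λ, 0), so ΔE = −sin(136.820°)·343 + cos(136.820°)·2 = -236.17 m.
The local north axis is (−sin φ cos λ, −sin φ sin λ, cos φ), giving ΔN = -54.366 + 0.297 − 473.404 = -527.47 m.
Horizontal magnitude = √(ΔE² + ΔN²) = √((-236.17)² + (-527.47)²) = 577.93 m.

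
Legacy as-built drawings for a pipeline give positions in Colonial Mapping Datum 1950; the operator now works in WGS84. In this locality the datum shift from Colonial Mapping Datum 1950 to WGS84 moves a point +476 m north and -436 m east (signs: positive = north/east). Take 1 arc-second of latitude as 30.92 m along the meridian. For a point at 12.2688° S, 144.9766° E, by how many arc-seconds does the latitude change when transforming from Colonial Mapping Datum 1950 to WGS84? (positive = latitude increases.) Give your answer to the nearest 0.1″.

Δφ = 15.4″

1″ of latitude = 30.92 m, so Δφ = 476.0 / 30.92 = 15.395″.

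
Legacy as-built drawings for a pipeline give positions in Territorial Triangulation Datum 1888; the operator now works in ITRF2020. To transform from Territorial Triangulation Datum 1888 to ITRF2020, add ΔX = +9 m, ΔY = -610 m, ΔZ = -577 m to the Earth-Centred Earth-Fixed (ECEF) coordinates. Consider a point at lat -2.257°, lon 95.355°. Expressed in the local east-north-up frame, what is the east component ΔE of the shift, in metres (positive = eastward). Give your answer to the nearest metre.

ΔE = 48 m

The local east axis at (φ, λ) is (−sin λ, cos λ, 0), so ΔE = −sin(95.355°)·9 + cos(95.355°)·(-610) = 47.97 m.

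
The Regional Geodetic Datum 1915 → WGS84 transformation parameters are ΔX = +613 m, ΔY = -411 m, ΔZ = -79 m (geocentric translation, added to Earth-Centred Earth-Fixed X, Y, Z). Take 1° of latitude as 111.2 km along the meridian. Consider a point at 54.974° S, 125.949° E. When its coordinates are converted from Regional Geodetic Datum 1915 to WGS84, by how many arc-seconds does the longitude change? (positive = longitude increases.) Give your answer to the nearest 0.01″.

Δλ = -14.38″

sin φ = -0.818892, cos φ = 0.573948, sin λ = 0.809540, cos λ = -0.587065.
East component: ΔE = −sin λ·ΔX + cos λ·ΔY = −(0.809540)(613) + (-0.587065)(-411) = -254.96 m.
1° of latitude spans 111200 m; at latitude φ, 1° of longitude spans that × cos φ = 63823.0 m, so Δλ = -254.96 / 63823.0 × 3600 = -14.382″.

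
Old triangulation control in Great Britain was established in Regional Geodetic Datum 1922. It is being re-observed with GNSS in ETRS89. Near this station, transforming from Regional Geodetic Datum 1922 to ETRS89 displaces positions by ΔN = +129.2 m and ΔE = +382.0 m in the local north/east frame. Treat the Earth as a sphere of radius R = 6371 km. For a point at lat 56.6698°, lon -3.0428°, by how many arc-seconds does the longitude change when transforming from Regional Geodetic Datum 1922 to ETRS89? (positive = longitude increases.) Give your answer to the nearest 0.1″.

At latitude 56.6698°, cos φ = 0.549463.
One radian of longitude at latitude φ spans R cos φ, so Δλ = ΔE / (R cos φ) = 382.0 / (6371000 × 0.549463) = 1.0912e-04 rad = 22.508″.

Δλ = 22.5″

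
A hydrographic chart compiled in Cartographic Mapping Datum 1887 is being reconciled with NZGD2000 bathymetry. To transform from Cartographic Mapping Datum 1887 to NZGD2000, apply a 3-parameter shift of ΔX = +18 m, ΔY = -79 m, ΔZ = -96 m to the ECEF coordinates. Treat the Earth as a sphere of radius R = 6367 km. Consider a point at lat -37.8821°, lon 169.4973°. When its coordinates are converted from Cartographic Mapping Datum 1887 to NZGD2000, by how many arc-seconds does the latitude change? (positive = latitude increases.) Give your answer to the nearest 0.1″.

sin φ = -0.614039, cos φ = 0.789276, sin λ = 0.182282, cos λ = -0.983246.
North component: ΔN = −sin φ cos λ·ΔX − sin φ sin λ·ΔY + cos φ·ΔZ = −(-0.614039)(-0.983246)(18) − (-0.614039)(0.182282)(-79) + (0.789276)(-96) = -95.48 m.
1° of latitude spans πR/180 = 111125 m, so Δφ = -95.48 / 111125 × 3600 = -3.093″.

Δφ = -3.1″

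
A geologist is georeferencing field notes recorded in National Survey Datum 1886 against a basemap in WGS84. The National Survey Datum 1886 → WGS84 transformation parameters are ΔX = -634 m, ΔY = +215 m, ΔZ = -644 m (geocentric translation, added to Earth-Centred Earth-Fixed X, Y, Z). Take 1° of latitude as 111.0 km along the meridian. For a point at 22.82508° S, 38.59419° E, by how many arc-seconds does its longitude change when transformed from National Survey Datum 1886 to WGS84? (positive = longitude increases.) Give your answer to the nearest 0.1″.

Δλ = 19.8″

sin φ = -0.387919, cos φ = 0.921693, sin λ = 0.623800, cos λ = 0.781584.
East component: ΔE = −sin λ·ΔX + cos λ·ΔY = −(0.623800)(-634) + (0.781584)(215) = 563.53 m.
1° of latitude spans 111000 m; at latitude φ, 1° of longitude spans that × cos φ = 102308.0 m, so Δλ = 563.53 / 102308.0 × 3600 = 19.829″.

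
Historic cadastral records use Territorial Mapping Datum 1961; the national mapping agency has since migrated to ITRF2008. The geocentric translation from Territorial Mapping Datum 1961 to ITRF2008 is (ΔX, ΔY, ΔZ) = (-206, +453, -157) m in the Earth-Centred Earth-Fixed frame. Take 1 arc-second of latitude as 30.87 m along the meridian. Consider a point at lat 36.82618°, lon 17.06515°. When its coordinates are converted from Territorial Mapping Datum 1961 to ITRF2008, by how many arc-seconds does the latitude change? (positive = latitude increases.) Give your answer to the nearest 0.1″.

sin φ = 0.599389, cos φ = 0.800458, sin λ = 0.293459, cos λ = 0.955972.
North component: ΔN = −sin φ cos λ·ΔX − sin φ sin λ·ΔY + cos φ·ΔZ = −(0.599389)(0.955972)(-206) − (0.599389)(0.293459)(453) + (0.800458)(-157) = -87.31 m.
1° of latitude spans 3600 × 30.87 = 111132 m, so Δφ = -87.31 / 111132 × 3600 = -2.828″.

Δφ = -2.8″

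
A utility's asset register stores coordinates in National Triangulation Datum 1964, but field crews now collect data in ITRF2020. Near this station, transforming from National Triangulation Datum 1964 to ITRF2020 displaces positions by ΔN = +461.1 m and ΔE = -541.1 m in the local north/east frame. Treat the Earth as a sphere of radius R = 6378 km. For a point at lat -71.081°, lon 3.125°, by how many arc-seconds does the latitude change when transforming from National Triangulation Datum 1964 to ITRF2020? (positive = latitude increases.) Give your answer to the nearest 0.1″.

On a sphere of radius R, 1 rad of latitude = R, so Δφ = ΔN / R = 461.1 / 6378000 = 7.2295e-05 rad = 14.912″.

Δφ = 14.9″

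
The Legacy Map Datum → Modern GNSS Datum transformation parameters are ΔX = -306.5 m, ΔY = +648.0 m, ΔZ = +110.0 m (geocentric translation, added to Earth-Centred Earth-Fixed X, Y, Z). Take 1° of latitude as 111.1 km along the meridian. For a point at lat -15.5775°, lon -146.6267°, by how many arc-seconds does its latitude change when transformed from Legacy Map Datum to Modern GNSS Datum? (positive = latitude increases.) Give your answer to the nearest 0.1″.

Δφ = 2.6″

sin φ = -0.268542, cos φ = 0.963268, sin λ = -0.550092, cos λ = -0.835104.
North component: ΔN = −sin φ cos λ·ΔX − sin φ sin λ·ΔY + cos φ·ΔZ = −(-0.268542)(-0.835104)(-306.5) − (-0.268542)(-0.550092)(648.0) + (0.963268)(110.0) = 78.97 m.
1° of latitude spans 111100 m, so Δφ = 78.97 / 111100 × 3600 = 2.559″.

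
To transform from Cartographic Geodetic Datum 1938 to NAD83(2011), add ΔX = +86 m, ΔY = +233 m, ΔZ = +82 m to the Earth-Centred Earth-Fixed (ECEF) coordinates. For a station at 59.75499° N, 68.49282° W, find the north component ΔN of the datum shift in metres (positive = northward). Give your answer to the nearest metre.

ΔN = 201 m

At φ = 59.75499°, λ = -68.49282°: sin φ = 0.863879, cos φ = 0.503699, sin λ = -0.930372, cos λ = 0.366618.
ΔN = −sin φ cos λ·ΔX − sin φ sin λ·ΔY + cos φ·ΔZ = −(0.863879)(0.366618)(86) − (0.863879)(-0.930372)(233) + (0.503699)(82) = 201.33 m.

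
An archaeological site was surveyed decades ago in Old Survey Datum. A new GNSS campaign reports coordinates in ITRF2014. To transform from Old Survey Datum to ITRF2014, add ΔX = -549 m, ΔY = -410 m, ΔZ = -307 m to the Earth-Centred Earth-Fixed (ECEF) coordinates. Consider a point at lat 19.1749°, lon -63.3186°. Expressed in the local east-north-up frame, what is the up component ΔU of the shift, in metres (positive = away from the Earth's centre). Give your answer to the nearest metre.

ΔU = 12 m

The local up (radial) axis is (cos φ cos λ, cos φ sin λ, sin φ), giving ΔU = -232.840 + 346.018 − 100.835 = 12.34 m.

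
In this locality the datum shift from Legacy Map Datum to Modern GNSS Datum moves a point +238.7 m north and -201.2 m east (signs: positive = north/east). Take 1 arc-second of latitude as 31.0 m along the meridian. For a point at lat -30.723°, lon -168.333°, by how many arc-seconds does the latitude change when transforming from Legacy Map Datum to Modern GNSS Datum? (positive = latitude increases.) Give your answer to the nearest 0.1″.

1″ of latitude = 31.00 m, so Δφ = 238.7 / 31.00 = 7.700″.

Δφ = 7.7″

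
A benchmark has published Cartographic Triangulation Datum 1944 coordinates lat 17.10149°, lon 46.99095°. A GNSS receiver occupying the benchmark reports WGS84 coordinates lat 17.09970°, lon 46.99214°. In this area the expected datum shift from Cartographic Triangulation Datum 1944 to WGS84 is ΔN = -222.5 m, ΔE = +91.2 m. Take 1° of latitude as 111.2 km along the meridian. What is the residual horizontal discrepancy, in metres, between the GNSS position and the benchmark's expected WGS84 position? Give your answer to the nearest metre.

Observed coordinate differences: Δφ = -0.00179°, Δλ = +0.00119°.
Converting to metres (1° lat = 111200 m, cos φ = 0.955785): observed ΔN = -199.0 m, observed ΔE = 126.5 m.
Subtracting the expected shift leaves a residual of -199.0 − (-222.5) = 23.5 m north and 126.5 − (91.2) = 35.3 m east.
Residual distance = √(23.5² + 35.3²) = 42.4 m.

42 m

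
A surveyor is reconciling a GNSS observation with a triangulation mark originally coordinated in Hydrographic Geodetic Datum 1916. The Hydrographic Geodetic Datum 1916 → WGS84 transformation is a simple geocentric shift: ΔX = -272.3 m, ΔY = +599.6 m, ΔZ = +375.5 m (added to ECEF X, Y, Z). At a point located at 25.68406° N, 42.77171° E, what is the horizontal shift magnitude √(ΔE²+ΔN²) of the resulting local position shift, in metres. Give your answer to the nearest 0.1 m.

At φ = 25.68406°, λ = 42.77171°: sin φ = 0.433408, cos φ = 0.901198, sin λ = 0.679079, cos λ = 0.734065.
ΔE = −sin λ·ΔX + cos λ·ΔY = −(0.679079)·(-272.3) + (0.734065)·(599.6) = 625.06 m.
ΔN = −sin φ cos λ·ΔX − sin φ sin λ·ΔY + cos φ·ΔZ = −(0.433408)(0.734065)(-272.3) − (0.433408)(0.679079)(599.6) + (0.901198)(375.5) = 248.56 m.
Horizontal magnitude = √(ΔE² + ΔN²) = √(625.06² + 248.56²) = 672.67 m.

672.7 m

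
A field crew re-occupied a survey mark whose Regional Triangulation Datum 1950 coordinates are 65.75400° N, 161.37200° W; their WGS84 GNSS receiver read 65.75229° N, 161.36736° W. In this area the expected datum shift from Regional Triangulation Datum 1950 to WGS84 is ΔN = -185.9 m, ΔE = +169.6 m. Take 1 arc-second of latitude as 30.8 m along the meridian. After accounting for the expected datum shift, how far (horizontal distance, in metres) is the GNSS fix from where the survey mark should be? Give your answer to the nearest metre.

42 m

Observed coordinate differences: Δφ = -0.00171°, Δλ = +0.00464°.
Converting to metres (1° lat = 110880 m, cos φ = 0.410655): observed ΔN = -189.6 m, observed ΔE = 211.3 m.
Subtracting the expected shift leaves a residual of -189.6 − (-185.9) = -3.7 m north and 211.3 − (169.6) = 41.7 m east.
Residual distance = √((-3.7)² + 41.7²) = 41.8 m.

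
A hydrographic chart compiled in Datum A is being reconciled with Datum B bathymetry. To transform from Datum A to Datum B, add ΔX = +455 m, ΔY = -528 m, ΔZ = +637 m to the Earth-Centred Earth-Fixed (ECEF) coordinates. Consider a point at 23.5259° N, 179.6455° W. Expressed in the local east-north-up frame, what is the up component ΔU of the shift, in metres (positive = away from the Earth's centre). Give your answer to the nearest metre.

ΔU = -160 m

The local up (radial) axis is (cos φ cos λ, cos φ sin λ, sin φ), giving ΔU = -417.172 + 2.995 + 254.267 = -159.91 m.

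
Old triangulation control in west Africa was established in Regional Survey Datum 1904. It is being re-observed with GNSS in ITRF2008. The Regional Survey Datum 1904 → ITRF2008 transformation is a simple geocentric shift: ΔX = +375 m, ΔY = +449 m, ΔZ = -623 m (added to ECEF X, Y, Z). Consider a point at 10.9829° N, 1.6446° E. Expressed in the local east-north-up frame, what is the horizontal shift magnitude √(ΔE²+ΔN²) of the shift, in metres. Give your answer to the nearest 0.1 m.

813.5 m

The local east axis at (φ, λ) is (−sin λ, cos λ, 0), so ΔE = −sin(1.6446°)·375 + cos(1.6446°)·449 = 438.05 m.
The local north axis is (−sin φ cos λ, −sin φ sin λ, cos φ), giving ΔN = -71.414 − 2.455 − 611.589 = -685.46 m.
Horizontal magnitude = √(ΔE² + ΔN²) = √(438.05² + (-685.46)²) = 813.48 m.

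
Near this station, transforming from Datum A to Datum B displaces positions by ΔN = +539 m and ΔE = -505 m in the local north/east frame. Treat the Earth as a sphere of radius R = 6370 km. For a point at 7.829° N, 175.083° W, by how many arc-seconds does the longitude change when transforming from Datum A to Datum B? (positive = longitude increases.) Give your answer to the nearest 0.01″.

Δλ = -16.51″

At latitude 7.829°, cos φ = 0.990679.
One radian of longitude at latitude φ spans R cos φ, so Δλ = ΔE / (R cos φ) = -505.0 / (6370000 × 0.990679) = -8.0024e-05 rad = -16.506″.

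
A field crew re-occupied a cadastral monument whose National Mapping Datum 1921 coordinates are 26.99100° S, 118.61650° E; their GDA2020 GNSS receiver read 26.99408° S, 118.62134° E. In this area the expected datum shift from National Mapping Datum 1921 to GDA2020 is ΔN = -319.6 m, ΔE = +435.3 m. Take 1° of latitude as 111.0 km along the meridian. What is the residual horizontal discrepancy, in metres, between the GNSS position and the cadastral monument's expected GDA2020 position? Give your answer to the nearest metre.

Observed coordinate differences: Δφ = -0.00308°, Δλ = +0.00484°.
Converting to metres (1° lat = 111000 m, cos φ = 0.891078): observed ΔN = -341.9 m, observed ΔE = 478.7 m.
Subtracting the expected shift leaves a residual of -341.9 − (-319.6) = -22.3 m north and 478.7 − (435.3) = 43.4 m east.
Residual distance = √((-22.3)² + 43.4²) = 48.8 m.

49 m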